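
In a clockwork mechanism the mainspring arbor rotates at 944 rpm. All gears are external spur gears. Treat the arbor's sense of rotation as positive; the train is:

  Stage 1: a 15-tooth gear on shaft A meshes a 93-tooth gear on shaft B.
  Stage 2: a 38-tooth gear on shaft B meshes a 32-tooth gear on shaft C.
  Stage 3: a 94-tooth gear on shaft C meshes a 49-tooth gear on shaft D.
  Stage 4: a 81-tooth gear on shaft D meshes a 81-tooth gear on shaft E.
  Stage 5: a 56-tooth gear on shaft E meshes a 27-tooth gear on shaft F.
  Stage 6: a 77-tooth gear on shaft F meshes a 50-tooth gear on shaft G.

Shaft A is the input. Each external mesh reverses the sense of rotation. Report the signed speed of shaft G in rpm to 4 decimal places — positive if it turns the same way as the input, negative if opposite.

Stage 1 [15T→93T]: ω = 944.0000×15/93 = 152.2581 rpm, dir flips to −; running = −152.2581
Stage 2 [38T→32T]: ω = 152.2581×38/32 = 180.8065 rpm, dir flips to +; running = +180.8065
Stage 3 [94T→49T]: ω = 180.8065×94/49 = 346.8532 rpm, dir flips to −; running = −346.8532
Stage 4 [81T→81T]: ω = 346.8532×81/81 = 346.8532 rpm, dir flips to +; running = +346.8532
Stage 5 [56T→27T]: ω = 346.8532×56/27 = 719.3992 rpm, dir flips to −; running = −719.3992
Stage 6 [77T→50T]: ω = 719.3992×77/50 = 1107.8748 rpm, dir flips to +; running = +1107.8748

+1107.8748 rpm (same as input, |ω| = 1107.8748 rpm)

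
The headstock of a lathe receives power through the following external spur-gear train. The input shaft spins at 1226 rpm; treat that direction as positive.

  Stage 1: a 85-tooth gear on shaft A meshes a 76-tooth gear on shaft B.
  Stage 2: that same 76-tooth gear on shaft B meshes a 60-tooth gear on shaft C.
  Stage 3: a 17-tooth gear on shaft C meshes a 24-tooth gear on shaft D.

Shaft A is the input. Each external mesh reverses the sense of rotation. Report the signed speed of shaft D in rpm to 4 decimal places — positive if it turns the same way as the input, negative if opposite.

-1230.2569 rpm (opposite to input, |ω| = 1230.2569 rpm)

Stage 1 [85T→76T]: ω = 1226.0000×85/76 = 1371.1842 rpm, dir flips to −; running = −1371.1842
Stage 2 [76T→60T]: ω = 1371.1842×76/60 = 1736.8333 rpm, dir flips to +; running = +1736.8333
Stage 3 [17T→24T]: ω = 1736.8333×17/24 = 1230.2569 rpm, dir flips to −; running = −1230.2569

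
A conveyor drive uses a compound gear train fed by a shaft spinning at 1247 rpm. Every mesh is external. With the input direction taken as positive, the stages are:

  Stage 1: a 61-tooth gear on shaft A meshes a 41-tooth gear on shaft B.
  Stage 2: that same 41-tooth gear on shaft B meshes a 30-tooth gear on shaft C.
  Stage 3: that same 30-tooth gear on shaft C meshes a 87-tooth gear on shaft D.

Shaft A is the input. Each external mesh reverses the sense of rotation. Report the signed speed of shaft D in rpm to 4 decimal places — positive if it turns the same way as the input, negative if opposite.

Stage 1 [61T→41T]: ω = 1247.0000×61/41 = 1855.2927 rpm, dir flips to −; running = −1855.2927
Stage 2 [41T→30T]: ω = 1855.2927×41/30 = 2535.5667 rpm, dir flips to +; running = +2535.5667
Stage 3 [30T→87T]: ω = 2535.5667×30/87 = 874.3333 rpm, dir flips to −; running = −874.3333

-874.3333 rpm (opposite to input, |ω| = 874.3333 rpm)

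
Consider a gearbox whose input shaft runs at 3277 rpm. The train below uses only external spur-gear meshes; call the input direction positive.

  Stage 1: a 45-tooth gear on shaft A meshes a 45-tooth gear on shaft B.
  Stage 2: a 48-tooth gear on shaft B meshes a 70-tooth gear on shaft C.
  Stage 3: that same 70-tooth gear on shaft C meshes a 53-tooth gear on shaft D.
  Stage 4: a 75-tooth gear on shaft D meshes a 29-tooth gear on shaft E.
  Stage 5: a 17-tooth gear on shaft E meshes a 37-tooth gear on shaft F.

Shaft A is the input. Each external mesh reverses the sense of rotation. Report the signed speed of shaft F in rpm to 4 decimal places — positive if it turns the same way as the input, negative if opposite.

-3526.5681 rpm (opposite to input, |ω| = 3526.5681 rpm)

Stage 1 [45T→45T]: ω = 3277.0000×45/45 = 3277.0000 rpm, dir flips to −; running = −3277.0000
Stage 2 [48T→70T]: ω = 3277.0000×48/70 = 2247.0857 rpm, dir flips to +; running = +2247.0857
Stage 3 [70T→53T]: ω = 2247.0857×70/53 = 2967.8491 rpm, dir flips to −; running = −2967.8491
Stage 4 [75T→29T]: ω = 2967.8491×75/29 = 7675.4717 rpm, dir flips to +; running = +7675.4717
Stage 5 [17T→37T]: ω = 7675.4717×17/37 = 3526.5681 rpm, dir flips to −; running = −3526.5681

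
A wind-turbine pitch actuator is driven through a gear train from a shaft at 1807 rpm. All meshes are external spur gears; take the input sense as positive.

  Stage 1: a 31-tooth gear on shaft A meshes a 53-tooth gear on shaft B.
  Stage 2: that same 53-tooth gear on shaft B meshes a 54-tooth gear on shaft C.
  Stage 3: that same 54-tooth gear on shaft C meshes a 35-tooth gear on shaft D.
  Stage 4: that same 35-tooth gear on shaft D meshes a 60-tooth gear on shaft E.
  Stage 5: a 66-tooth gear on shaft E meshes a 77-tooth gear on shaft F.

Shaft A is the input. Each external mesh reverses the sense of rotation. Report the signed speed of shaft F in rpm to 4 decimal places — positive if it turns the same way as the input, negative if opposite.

Stage 1 [31T→53T]: ω = 1807.0000×31/53 = 1056.9245 rpm, dir flips to −; running = −1056.9245
Stage 2 [53T→54T]: ω = 1056.9245×53/54 = 1037.3519 rpm, dir flips to +; running = +1037.3519
Stage 3 [54T→35T]: ω = 1037.3519×54/35 = 1600.4857 rpm, dir flips to −; running = −1600.4857
Stage 4 [35T→60T]: ω = 1600.4857×35/60 = 933.6167 rpm, dir flips to +; running = +933.6167
Stage 5 [66T→77T]: ω = 933.6167×66/77 = 800.2429 rpm, dir flips to −; running = −800.2429

-800.2429 rpm (opposite to input, |ω| = 800.2429 rpm)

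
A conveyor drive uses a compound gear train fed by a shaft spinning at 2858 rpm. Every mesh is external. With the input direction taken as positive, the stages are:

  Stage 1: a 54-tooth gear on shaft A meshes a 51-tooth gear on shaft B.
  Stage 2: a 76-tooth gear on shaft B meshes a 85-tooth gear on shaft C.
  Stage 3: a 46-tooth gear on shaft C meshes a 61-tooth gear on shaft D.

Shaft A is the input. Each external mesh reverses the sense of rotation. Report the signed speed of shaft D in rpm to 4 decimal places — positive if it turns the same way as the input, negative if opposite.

Stage 1 [54T→51T]: ω = 2858.0000×54/51 = 3026.1176 rpm, dir flips to −; running = −3026.1176
Stage 2 [76T→85T]: ω = 3026.1176×76/85 = 2705.7052 rpm, dir flips to +; running = +2705.7052
Stage 3 [46T→61T]: ω = 2705.7052×46/61 = 2040.3678 rpm, dir flips to −; running = −2040.3678

-2040.3678 rpm (opposite to input, |ω| = 2040.3678 rpm)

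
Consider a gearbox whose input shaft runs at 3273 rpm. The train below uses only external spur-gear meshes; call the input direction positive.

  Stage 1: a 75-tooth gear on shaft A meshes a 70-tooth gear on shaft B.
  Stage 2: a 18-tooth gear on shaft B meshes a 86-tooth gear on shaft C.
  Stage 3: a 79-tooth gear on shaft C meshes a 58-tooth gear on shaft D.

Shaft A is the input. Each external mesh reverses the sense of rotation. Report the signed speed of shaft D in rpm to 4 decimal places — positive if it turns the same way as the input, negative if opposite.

-999.7292 rpm (opposite to input, |ω| = 999.7292 rpm)

Stage 1 [75T→70T]: ω = 3273.0000×75/70 = 3506.7857 rpm, dir flips to −; running = −3506.7857
Stage 2 [18T→86T]: ω = 3506.7857×18/86 = 733.9784 rpm, dir flips to +; running = +733.9784
Stage 3 [79T→58T]: ω = 733.9784×79/58 = 999.7292 rpm, dir flips to −; running = −999.7292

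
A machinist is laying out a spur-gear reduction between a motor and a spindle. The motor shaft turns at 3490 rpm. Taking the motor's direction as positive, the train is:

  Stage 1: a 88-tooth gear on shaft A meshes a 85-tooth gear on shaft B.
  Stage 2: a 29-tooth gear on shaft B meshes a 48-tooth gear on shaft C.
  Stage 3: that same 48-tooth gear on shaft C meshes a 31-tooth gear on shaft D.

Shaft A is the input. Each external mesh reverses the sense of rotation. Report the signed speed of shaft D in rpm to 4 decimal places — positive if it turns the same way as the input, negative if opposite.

-3380.0683 rpm (opposite to input, |ω| = 3380.0683 rpm)

Stage 1 [88T→85T]: ω = 3490.0000×88/85 = 3613.1765 rpm, dir flips to −; running = −3613.1765
Stage 2 [29T→48T]: ω = 3613.1765×29/48 = 2182.9608 rpm, dir flips to +; running = +2182.9608
Stage 3 [48T→31T]: ω = 2182.9608×48/31 = 3380.0683 rpm, dir flips to −; running = −3380.0683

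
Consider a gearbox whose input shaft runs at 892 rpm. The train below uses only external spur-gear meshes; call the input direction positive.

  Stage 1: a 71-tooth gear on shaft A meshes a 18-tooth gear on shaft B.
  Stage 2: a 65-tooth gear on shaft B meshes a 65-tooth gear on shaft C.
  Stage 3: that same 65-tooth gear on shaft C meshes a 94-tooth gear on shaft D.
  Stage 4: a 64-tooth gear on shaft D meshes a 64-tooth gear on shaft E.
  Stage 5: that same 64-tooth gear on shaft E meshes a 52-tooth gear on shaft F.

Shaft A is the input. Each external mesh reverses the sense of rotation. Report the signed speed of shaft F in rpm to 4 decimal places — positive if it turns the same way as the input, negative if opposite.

Stage 1 [71T→18T]: ω = 892.0000×71/18 = 3518.4444 rpm, dir flips to −; running = −3518.4444
Stage 2 [65T→65T]: ω = 3518.4444×65/65 = 3518.4444 rpm, dir flips to +; running = +3518.4444
Stage 3 [65T→94T]: ω = 3518.4444×65/94 = 2432.9669 rpm, dir flips to −; running = −2432.9669
Stage 4 [64T→64T]: ω = 2432.9669×64/64 = 2432.9669 rpm, dir flips to +; running = +2432.9669
Stage 5 [64T→52T]: ω = 2432.9669×64/52 = 2994.4208 rpm, dir flips to −; running = −2994.4208

-2994.4208 rpm (opposite to input, |ω| = 2994.4208 rpm)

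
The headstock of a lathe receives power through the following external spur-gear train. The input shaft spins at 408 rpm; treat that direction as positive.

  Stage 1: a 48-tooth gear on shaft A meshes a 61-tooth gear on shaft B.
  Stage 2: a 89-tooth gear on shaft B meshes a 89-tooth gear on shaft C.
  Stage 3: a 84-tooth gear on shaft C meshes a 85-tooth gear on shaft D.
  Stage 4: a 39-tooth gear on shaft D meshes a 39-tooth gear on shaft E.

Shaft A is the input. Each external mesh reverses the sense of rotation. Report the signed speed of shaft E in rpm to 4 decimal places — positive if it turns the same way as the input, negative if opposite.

+317.2721 rpm (same as input, |ω| = 317.2721 rpm)

Stage 1 [48T→61T]: ω = 408.0000×48/61 = 321.0492 rpm, dir flips to −; running = −321.0492
Stage 2 [89T→89T]: ω = 321.0492×89/89 = 321.0492 rpm, dir flips to +; running = +321.0492
Stage 3 [84T→85T]: ω = 321.0492×84/85 = 317.2721 rpm, dir flips to −; running = −317.2721
Stage 4 [39T→39T]: ω = 317.2721×39/39 = 317.2721 rpm, dir flips to +; running = +317.2721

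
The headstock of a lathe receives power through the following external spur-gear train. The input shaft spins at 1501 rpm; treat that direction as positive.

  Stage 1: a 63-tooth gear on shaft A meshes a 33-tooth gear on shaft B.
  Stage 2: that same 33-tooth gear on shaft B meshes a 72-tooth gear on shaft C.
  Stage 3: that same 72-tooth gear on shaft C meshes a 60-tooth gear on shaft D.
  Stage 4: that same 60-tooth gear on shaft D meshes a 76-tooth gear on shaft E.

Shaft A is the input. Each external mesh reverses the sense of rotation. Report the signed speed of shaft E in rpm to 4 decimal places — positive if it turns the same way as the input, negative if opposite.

+1244.2500 rpm (same as input, |ω| = 1244.2500 rpm)

Stage 1 [63T→33T]: ω = 1501.0000×63/33 = 2865.5455 rpm, dir flips to −; running = −2865.5455
Stage 2 [33T→72T]: ω = 2865.5455×33/72 = 1313.3750 rpm, dir flips to +; running = +1313.3750
Stage 3 [72T→60T]: ω = 1313.3750×72/60 = 1576.0500 rpm, dir flips to −; running = −1576.0500
Stage 4 [60T→76T]: ω = 1576.0500×60/76 = 1244.2500 rpm, dir flips to +; running = +1244.2500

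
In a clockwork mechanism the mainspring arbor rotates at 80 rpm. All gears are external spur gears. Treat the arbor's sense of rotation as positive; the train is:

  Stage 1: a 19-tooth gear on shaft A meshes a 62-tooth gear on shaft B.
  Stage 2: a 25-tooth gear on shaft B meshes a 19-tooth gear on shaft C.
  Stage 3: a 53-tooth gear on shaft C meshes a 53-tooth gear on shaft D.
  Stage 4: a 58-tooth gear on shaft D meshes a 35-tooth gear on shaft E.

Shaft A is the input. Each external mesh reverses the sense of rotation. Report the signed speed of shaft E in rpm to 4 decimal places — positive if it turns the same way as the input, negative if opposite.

Stage 1 [19T→62T]: ω = 80.0000×19/62 = 24.5161 rpm, dir flips to −; running = −24.5161
Stage 2 [25T→19T]: ω = 24.5161×25/19 = 32.2581 rpm, dir flips to +; running = +32.2581
Stage 3 [53T→53T]: ω = 32.2581×53/53 = 32.2581 rpm, dir flips to −; running = −32.2581
Stage 4 [58T→35T]: ω = 32.2581×58/35 = 53.4562 rpm, dir flips to +; running = +53.4562

+53.4562 rpm (same as input, |ω| = 53.4562 rpm)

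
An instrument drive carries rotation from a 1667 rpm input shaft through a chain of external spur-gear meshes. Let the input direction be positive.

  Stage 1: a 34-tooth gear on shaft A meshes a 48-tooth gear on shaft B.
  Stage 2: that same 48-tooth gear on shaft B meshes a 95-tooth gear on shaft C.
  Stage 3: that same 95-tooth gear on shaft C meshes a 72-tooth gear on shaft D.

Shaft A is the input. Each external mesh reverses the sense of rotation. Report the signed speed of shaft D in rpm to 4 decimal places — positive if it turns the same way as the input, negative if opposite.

Stage 1 [34T→48T]: ω = 1667.0000×34/48 = 1180.7917 rpm, dir flips to −; running = −1180.7917
Stage 2 [48T→95T]: ω = 1180.7917×48/95 = 596.6105 rpm, dir flips to +; running = +596.6105
Stage 3 [95T→72T]: ω = 596.6105×95/72 = 787.1944 rpm, dir flips to −; running = −787.1944

-787.1944 rpm (opposite to input, |ω| = 787.1944 rpm)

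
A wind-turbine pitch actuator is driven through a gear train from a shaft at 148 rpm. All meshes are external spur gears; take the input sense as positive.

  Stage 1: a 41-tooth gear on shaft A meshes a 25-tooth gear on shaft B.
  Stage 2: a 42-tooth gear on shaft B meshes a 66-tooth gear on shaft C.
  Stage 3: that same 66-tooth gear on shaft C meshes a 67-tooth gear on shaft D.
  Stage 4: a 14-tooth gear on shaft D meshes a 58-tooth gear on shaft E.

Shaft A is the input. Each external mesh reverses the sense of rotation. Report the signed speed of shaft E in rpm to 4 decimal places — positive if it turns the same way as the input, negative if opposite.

Stage 1 [41T→25T]: ω = 148.0000×41/25 = 242.7200 rpm, dir flips to −; running = −242.7200
Stage 2 [42T→66T]: ω = 242.7200×42/66 = 154.4582 rpm, dir flips to +; running = +154.4582
Stage 3 [66T→67T]: ω = 154.4582×66/67 = 152.1528 rpm, dir flips to −; running = −152.1528
Stage 4 [14T→58T]: ω = 152.1528×14/58 = 36.7265 rpm, dir flips to +; running = +36.7265

+36.7265 rpm (same as input, |ω| = 36.7265 rpm)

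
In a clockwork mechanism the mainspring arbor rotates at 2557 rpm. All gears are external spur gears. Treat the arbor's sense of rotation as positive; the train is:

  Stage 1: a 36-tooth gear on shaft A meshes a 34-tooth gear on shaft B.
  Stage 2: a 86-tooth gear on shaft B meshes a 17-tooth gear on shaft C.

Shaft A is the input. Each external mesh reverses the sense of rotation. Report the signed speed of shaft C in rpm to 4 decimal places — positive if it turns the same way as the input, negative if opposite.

Stage 1 [36T→34T]: ω = 2557.0000×36/34 = 2707.4118 rpm, dir flips to −; running = −2707.4118
Stage 2 [86T→17T]: ω = 2707.4118×86/17 = 13696.3183 rpm, dir flips to +; running = +13696.3183

+13696.3183 rpm (same as input, |ω| = 13696.3183 rpm)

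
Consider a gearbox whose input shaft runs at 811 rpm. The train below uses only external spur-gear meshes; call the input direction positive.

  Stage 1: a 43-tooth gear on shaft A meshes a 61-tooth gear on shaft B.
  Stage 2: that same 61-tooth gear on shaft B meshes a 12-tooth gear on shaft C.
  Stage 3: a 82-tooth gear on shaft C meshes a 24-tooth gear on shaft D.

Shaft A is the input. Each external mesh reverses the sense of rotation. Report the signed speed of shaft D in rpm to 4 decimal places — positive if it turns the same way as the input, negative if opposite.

Stage 1 [43T→61T]: ω = 811.0000×43/61 = 571.6885 rpm, dir flips to −; running = −571.6885
Stage 2 [61T→12T]: ω = 571.6885×61/12 = 2906.0833 rpm, dir flips to +; running = +2906.0833
Stage 3 [82T→24T]: ω = 2906.0833×82/24 = 9929.1181 rpm, dir flips to −; running = −9929.1181

-9929.1181 rpm (opposite to input, |ω| = 9929.1181 rpm)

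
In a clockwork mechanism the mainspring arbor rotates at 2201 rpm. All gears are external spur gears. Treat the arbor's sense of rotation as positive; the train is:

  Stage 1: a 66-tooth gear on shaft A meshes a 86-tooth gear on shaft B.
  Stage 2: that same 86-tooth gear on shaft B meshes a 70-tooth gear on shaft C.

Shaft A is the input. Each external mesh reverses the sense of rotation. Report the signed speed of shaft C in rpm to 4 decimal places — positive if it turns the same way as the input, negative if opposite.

Stage 1 [66T→86T]: ω = 2201.0000×66/86 = 1689.1395 rpm, dir flips to −; running = −1689.1395
Stage 2 [86T→70T]: ω = 1689.1395×86/70 = 2075.2286 rpm, dir flips to +; running = +2075.2286

+2075.2286 rpm (same as input, |ω| = 2075.2286 rpm)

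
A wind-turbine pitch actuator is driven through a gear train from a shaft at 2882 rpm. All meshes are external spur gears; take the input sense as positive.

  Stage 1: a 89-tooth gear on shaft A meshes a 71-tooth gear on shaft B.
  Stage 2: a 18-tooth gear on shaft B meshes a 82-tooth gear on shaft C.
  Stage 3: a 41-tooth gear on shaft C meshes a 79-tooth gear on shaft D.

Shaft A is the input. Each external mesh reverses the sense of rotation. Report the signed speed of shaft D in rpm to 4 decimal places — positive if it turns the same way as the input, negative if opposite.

-411.5675 rpm (opposite to input, |ω| = 411.5675 rpm)

Stage 1 [89T→71T]: ω = 2882.0000×89/71 = 3612.6479 rpm, dir flips to −; running = −3612.6479
Stage 2 [18T→82T]: ω = 3612.6479×18/82 = 793.0203 rpm, dir flips to +; running = +793.0203
Stage 3 [41T→79T]: ω = 793.0203×41/79 = 411.5675 rpm, dir flips to −; running = −411.5675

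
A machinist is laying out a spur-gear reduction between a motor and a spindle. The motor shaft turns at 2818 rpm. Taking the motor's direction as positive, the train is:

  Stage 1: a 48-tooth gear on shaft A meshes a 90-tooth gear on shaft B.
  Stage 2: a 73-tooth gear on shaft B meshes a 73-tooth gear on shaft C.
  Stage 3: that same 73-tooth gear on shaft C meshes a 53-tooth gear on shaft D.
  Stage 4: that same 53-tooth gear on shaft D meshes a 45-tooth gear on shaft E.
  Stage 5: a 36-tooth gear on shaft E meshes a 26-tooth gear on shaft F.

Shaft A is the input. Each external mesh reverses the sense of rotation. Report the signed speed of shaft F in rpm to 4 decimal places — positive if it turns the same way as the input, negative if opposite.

-3375.8195 rpm (opposite to input, |ω| = 3375.8195 rpm)

Stage 1 [48T→90T]: ω = 2818.0000×48/90 = 1502.9333 rpm, dir flips to −; running = −1502.9333
Stage 2 [73T→73T]: ω = 1502.9333×73/73 = 1502.9333 rpm, dir flips to +; running = +1502.9333
Stage 3 [73T→53T]: ω = 1502.9333×73/53 = 2070.0780 rpm, dir flips to −; running = −2070.0780
Stage 4 [53T→45T]: ω = 2070.0780×53/45 = 2438.0919 rpm, dir flips to +; running = +2438.0919
Stage 5 [36T→26T]: ω = 2438.0919×36/26 = 3375.8195 rpm, dir flips to −; running = −3375.8195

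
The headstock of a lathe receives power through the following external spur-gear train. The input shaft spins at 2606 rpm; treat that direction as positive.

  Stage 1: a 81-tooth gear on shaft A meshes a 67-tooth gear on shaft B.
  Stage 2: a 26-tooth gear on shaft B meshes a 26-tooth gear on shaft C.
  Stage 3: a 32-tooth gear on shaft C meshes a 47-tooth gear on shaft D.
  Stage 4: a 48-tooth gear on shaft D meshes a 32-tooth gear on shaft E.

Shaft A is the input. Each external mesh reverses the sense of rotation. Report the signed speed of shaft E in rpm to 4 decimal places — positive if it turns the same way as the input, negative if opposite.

+3217.5700 rpm (same as input, |ω| = 3217.5700 rpm)

Stage 1 [81T→67T]: ω = 2606.0000×81/67 = 3150.5373 rpm, dir flips to −; running = −3150.5373
Stage 2 [26T→26T]: ω = 3150.5373×26/26 = 3150.5373 rpm, dir flips to +; running = +3150.5373
Stage 3 [32T→47T]: ω = 3150.5373×32/47 = 2145.0467 rpm, dir flips to −; running = −2145.0467
Stage 4 [48T→32T]: ω = 2145.0467×48/32 = 3217.5700 rpm, dir flips to +; running = +3217.5700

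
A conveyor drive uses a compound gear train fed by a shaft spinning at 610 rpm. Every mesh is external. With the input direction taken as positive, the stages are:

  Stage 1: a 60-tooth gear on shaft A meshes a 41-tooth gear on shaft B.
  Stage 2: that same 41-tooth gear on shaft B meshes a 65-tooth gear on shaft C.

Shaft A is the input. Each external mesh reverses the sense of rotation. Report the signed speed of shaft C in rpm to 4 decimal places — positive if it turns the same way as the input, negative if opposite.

+563.0769 rpm (same as input, |ω| = 563.0769 rpm)

Stage 1 [60T→41T]: ω = 610.0000×60/41 = 892.6829 rpm, dir flips to −; running = −892.6829
Stage 2 [41T→65T]: ω = 892.6829×41/65 = 563.0769 rpm, dir flips to +; running = +563.0769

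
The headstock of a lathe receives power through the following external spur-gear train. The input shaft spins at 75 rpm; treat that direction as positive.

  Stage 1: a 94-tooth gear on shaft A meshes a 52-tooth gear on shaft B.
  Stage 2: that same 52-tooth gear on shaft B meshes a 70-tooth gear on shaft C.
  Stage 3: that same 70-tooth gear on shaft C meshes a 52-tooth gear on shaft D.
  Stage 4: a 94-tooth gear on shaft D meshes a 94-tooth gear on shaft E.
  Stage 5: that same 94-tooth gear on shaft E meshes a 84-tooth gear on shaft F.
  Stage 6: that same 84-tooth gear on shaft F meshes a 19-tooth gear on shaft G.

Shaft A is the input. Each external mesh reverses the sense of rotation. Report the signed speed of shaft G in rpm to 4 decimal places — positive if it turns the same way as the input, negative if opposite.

+670.7490 rpm (same as input, |ω| = 670.7490 rpm)

Stage 1 [94T→52T]: ω = 75.0000×94/52 = 135.5769 rpm, dir flips to −; running = −135.5769
Stage 2 [52T→70T]: ω = 135.5769×52/70 = 100.7143 rpm, dir flips to +; running = +100.7143
Stage 3 [70T→52T]: ω = 100.7143×70/52 = 135.5769 rpm, dir flips to −; running = −135.5769
Stage 4 [94T→94T]: ω = 135.5769×94/94 = 135.5769 rpm, dir flips to +; running = +135.5769
Stage 5 [94T→84T]: ω = 135.5769×94/84 = 151.7170 rpm, dir flips to −; running = −151.7170
Stage 6 [84T→19T]: ω = 151.7170×84/19 = 670.7490 rpm, dir flips to +; running = +670.7490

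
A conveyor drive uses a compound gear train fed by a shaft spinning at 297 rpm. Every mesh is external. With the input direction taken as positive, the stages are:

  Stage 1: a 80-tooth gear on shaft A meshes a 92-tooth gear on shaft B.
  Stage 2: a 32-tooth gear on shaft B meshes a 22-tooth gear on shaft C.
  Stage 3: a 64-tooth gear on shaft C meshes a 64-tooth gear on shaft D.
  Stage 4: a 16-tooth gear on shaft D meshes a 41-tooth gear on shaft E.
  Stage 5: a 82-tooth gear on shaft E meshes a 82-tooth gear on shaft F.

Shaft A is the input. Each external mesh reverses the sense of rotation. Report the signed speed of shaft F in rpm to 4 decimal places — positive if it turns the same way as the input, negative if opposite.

Stage 1 [80T→92T]: ω = 297.0000×80/92 = 258.2609 rpm, dir flips to −; running = −258.2609
Stage 2 [32T→22T]: ω = 258.2609×32/22 = 375.6522 rpm, dir flips to +; running = +375.6522
Stage 3 [64T→64T]: ω = 375.6522×64/64 = 375.6522 rpm, dir flips to −; running = −375.6522
Stage 4 [16T→41T]: ω = 375.6522×16/41 = 146.5960 rpm, dir flips to +; running = +146.5960
Stage 5 [82T→82T]: ω = 146.5960×82/82 = 146.5960 rpm, dir flips to −; running = −146.5960

-146.5960 rpm (opposite to input, |ω| = 146.5960 rpm)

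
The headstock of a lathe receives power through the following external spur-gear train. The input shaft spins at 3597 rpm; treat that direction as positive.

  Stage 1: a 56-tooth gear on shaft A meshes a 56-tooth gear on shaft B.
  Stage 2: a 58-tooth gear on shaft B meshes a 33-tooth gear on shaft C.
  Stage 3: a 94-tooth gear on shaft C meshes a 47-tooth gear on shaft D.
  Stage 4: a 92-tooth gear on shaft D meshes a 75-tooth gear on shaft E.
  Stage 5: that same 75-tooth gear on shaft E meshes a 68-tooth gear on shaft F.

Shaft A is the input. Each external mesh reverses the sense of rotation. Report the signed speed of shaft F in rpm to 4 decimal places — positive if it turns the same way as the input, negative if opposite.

Stage 1 [56T→56T]: ω = 3597.0000×56/56 = 3597.0000 rpm, dir flips to −; running = −3597.0000
Stage 2 [58T→33T]: ω = 3597.0000×58/33 = 6322.0000 rpm, dir flips to +; running = +6322.0000
Stage 3 [94T→47T]: ω = 6322.0000×94/47 = 12644.0000 rpm, dir flips to −; running = −12644.0000
Stage 4 [92T→75T]: ω = 12644.0000×92/75 = 15509.9733 rpm, dir flips to +; running = +15509.9733
Stage 5 [75T→68T]: ω = 15509.9733×75/68 = 17106.5882 rpm, dir flips to −; running = −17106.5882

-17106.5882 rpm (opposite to input, |ω| = 17106.5882 rpm)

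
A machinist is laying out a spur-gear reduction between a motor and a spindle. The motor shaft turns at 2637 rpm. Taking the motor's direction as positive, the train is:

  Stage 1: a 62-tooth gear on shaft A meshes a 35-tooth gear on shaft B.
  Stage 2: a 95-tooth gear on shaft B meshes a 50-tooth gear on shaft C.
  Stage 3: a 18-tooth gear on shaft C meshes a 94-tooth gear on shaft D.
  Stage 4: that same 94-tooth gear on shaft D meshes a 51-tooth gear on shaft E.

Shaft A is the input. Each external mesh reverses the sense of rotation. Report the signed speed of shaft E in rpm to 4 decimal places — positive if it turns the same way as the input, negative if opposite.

Stage 1 [62T→35T]: ω = 2637.0000×62/35 = 4671.2571 rpm, dir flips to −; running = −4671.2571
Stage 2 [95T→50T]: ω = 4671.2571×95/50 = 8875.3886 rpm, dir flips to +; running = +8875.3886
Stage 3 [18T→94T]: ω = 8875.3886×18/94 = 1699.5425 rpm, dir flips to −; running = −1699.5425
Stage 4 [94T→51T]: ω = 1699.5425×94/51 = 3132.4901 rpm, dir flips to +; running = +3132.4901

+3132.4901 rpm (same as input, |ω| = 3132.4901 rpm)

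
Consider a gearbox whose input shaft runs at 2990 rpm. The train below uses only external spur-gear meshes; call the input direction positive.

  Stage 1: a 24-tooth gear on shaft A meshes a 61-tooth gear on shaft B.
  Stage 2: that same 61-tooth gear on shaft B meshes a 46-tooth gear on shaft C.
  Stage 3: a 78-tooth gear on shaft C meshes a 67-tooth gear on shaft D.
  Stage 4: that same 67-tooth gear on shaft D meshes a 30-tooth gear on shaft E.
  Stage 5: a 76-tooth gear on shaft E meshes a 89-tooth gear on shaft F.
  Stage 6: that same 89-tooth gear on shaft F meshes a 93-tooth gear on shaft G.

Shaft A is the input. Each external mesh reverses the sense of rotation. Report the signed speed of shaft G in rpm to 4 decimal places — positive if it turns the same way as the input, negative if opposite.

+3314.5806 rpm (same as input, |ω| = 3314.5806 rpm)

Stage 1 [24T→61T]: ω = 2990.0000×24/61 = 1176.3934 rpm, dir flips to −; running = −1176.3934
Stage 2 [61T→46T]: ω = 1176.3934×61/46 = 1560.0000 rpm, dir flips to +; running = +1560.0000
Stage 3 [78T→67T]: ω = 1560.0000×78/67 = 1816.1194 rpm, dir flips to −; running = −1816.1194
Stage 4 [67T→30T]: ω = 1816.1194×67/30 = 4056.0000 rpm, dir flips to +; running = +4056.0000
Stage 5 [76T→89T]: ω = 4056.0000×76/89 = 3463.5506 rpm, dir flips to −; running = −3463.5506
Stage 6 [89T→93T]: ω = 3463.5506×89/93 = 3314.5806 rpm, dir flips to +; running = +3314.5806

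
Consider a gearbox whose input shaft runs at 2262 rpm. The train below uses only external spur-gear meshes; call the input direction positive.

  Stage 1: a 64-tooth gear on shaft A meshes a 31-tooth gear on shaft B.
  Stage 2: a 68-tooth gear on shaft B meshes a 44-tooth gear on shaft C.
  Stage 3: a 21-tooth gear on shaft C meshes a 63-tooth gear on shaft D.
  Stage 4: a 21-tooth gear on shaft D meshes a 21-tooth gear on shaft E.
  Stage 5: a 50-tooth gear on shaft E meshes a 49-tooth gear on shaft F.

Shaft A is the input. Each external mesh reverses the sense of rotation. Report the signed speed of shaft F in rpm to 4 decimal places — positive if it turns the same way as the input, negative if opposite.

Stage 1 [64T→31T]: ω = 2262.0000×64/31 = 4669.9355 rpm, dir flips to −; running = −4669.9355
Stage 2 [68T→44T]: ω = 4669.9355×68/44 = 7217.1730 rpm, dir flips to +; running = +7217.1730
Stage 3 [21T→63T]: ω = 7217.1730×21/63 = 2405.7243 rpm, dir flips to −; running = −2405.7243
Stage 4 [21T→21T]: ω = 2405.7243×21/21 = 2405.7243 rpm, dir flips to +; running = +2405.7243
Stage 5 [50T→49T]: ω = 2405.7243×50/49 = 2454.8208 rpm, dir flips to −; running = −2454.8208

-2454.8208 rpm (opposite to input, |ω| = 2454.8208 rpm)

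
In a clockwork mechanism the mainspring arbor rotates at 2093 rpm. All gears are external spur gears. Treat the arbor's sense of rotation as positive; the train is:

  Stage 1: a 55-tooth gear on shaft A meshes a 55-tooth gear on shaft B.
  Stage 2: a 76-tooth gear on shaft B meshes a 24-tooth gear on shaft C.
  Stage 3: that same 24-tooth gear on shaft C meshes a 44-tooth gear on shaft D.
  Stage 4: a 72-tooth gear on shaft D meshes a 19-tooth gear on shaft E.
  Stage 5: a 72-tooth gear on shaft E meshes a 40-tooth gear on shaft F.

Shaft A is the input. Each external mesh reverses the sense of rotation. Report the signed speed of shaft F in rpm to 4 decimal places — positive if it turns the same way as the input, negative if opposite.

Stage 1 [55T→55T]: ω = 2093.0000×55/55 = 2093.0000 rpm, dir flips to −; running = −2093.0000
Stage 2 [76T→24T]: ω = 2093.0000×76/24 = 6627.8333 rpm, dir flips to +; running = +6627.8333
Stage 3 [24T→44T]: ω = 6627.8333×24/44 = 3615.1818 rpm, dir flips to −; running = −3615.1818
Stage 4 [72T→19T]: ω = 3615.1818×72/19 = 13699.6364 rpm, dir flips to +; running = +13699.6364
Stage 5 [72T→40T]: ω = 13699.6364×72/40 = 24659.3455 rpm, dir flips to −; running = −24659.3455

-24659.3455 rpm (opposite to input, |ω| = 24659.3455 rpm)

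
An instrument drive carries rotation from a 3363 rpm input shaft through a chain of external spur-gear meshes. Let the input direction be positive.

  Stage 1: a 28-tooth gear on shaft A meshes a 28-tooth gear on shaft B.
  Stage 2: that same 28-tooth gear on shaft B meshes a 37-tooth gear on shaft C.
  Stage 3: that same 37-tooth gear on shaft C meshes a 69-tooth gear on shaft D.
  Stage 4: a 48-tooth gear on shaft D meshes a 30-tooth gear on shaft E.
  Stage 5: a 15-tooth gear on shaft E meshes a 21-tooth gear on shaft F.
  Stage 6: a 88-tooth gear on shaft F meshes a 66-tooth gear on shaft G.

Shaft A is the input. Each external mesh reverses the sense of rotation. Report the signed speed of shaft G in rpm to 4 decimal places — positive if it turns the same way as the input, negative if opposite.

Stage 1 [28T→28T]: ω = 3363.0000×28/28 = 3363.0000 rpm, dir flips to −; running = −3363.0000
Stage 2 [28T→37T]: ω = 3363.0000×28/37 = 2544.9730 rpm, dir flips to +; running = +2544.9730
Stage 3 [37T→69T]: ω = 2544.9730×37/69 = 1364.6957 rpm, dir flips to −; running = −1364.6957
Stage 4 [48T→30T]: ω = 1364.6957×48/30 = 2183.5130 rpm, dir flips to +; running = +2183.5130
Stage 5 [15T→21T]: ω = 2183.5130×15/21 = 1559.6522 rpm, dir flips to −; running = −1559.6522
Stage 6 [88T→66T]: ω = 1559.6522×88/66 = 2079.5362 rpm, dir flips to +; running = +2079.5362

+2079.5362 rpm (same as input, |ω| = 2079.5362 rpm)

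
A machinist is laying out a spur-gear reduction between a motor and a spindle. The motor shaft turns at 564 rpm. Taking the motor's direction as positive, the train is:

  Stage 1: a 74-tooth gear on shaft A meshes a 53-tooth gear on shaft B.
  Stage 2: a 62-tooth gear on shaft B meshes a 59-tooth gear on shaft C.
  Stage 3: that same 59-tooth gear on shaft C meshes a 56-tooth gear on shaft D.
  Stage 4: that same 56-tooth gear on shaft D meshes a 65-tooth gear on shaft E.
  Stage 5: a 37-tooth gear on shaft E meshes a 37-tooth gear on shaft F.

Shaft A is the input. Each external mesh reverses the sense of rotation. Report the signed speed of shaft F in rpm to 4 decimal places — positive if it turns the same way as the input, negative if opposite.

Stage 1 [74T→53T]: ω = 564.0000×74/53 = 787.4717 rpm, dir flips to −; running = −787.4717
Stage 2 [62T→59T]: ω = 787.4717×62/59 = 827.5126 rpm, dir flips to +; running = +827.5126
Stage 3 [59T→56T]: ω = 827.5126×59/56 = 871.8437 rpm, dir flips to −; running = −871.8437
Stage 4 [56T→65T]: ω = 871.8437×56/65 = 751.1269 rpm, dir flips to +; running = +751.1269
Stage 5 [37T→37T]: ω = 751.1269×37/37 = 751.1269 rpm, dir flips to −; running = −751.1269

-751.1269 rpm (opposite to input, |ω| = 751.1269 rpm)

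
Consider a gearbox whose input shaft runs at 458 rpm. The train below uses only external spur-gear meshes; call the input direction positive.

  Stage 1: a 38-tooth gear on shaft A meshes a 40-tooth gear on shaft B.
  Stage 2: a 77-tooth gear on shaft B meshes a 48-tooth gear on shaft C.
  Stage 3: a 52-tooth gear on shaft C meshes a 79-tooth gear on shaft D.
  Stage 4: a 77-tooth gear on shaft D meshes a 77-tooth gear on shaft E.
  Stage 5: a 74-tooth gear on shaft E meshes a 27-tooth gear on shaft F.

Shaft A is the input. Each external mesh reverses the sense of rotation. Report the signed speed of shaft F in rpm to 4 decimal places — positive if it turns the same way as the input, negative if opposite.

-1259.1654 rpm (opposite to input, |ω| = 1259.1654 rpm)

Stage 1 [38T→40T]: ω = 458.0000×38/40 = 435.1000 rpm, dir flips to −; running = −435.1000
Stage 2 [77T→48T]: ω = 435.1000×77/48 = 697.9729 rpm, dir flips to +; running = +697.9729
Stage 3 [52T→79T]: ω = 697.9729×52/79 = 459.4252 rpm, dir flips to −; running = −459.4252
Stage 4 [77T→77T]: ω = 459.4252×77/77 = 459.4252 rpm, dir flips to +; running = +459.4252
Stage 5 [74T→27T]: ω = 459.4252×74/27 = 1259.1654 rpm, dir flips to −; running = −1259.1654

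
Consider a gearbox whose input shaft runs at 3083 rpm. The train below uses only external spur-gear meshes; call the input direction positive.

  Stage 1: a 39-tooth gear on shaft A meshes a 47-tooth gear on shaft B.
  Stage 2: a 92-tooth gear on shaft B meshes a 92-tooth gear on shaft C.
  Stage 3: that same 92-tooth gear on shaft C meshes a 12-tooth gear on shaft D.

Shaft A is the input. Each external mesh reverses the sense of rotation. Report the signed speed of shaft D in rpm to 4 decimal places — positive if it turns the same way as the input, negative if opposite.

-19613.1277 rpm (opposite to input, |ω| = 19613.1277 rpm)

Stage 1 [39T→47T]: ω = 3083.0000×39/47 = 2558.2340 rpm, dir flips to −; running = −2558.2340
Stage 2 [92T→92T]: ω = 2558.2340×92/92 = 2558.2340 rpm, dir flips to +; running = +2558.2340
Stage 3 [92T→12T]: ω = 2558.2340×92/12 = 19613.1277 rpm, dir flips to −; running = −19613.1277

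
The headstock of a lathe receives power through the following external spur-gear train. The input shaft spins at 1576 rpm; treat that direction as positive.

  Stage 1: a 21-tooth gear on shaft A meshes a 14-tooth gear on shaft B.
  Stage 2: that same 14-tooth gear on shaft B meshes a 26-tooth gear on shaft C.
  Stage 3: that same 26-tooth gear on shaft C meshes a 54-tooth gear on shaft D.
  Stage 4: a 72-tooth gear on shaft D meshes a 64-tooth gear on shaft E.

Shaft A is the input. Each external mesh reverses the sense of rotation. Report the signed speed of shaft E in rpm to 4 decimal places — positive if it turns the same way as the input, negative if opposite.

Stage 1 [21T→14T]: ω = 1576.0000×21/14 = 2364.0000 rpm, dir flips to −; running = −2364.0000
Stage 2 [14T→26T]: ω = 2364.0000×14/26 = 1272.9231 rpm, dir flips to +; running = +1272.9231
Stage 3 [26T→54T]: ω = 1272.9231×26/54 = 612.8889 rpm, dir flips to −; running = −612.8889
Stage 4 [72T→64T]: ω = 612.8889×72/64 = 689.5000 rpm, dir flips to +; running = +689.5000

+689.5000 rpm (same as input, |ω| = 689.5000 rpm)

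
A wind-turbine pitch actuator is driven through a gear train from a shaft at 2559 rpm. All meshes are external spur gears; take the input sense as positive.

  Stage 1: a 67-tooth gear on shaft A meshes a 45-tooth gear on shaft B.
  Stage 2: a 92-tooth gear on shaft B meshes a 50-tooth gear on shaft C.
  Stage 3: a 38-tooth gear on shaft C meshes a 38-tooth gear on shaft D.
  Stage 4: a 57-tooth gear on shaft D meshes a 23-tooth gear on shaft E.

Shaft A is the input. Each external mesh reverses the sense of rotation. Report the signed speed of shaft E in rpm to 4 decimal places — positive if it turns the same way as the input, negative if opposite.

Stage 1 [67T→45T]: ω = 2559.0000×67/45 = 3810.0667 rpm, dir flips to −; running = −3810.0667
Stage 2 [92T→50T]: ω = 3810.0667×92/50 = 7010.5227 rpm, dir flips to +; running = +7010.5227
Stage 3 [38T→38T]: ω = 7010.5227×38/38 = 7010.5227 rpm, dir flips to −; running = −7010.5227
Stage 4 [57T→23T]: ω = 7010.5227×57/23 = 17373.9040 rpm, dir flips to +; running = +17373.9040

+17373.9040 rpm (same as input, |ω| = 17373.9040 rpm)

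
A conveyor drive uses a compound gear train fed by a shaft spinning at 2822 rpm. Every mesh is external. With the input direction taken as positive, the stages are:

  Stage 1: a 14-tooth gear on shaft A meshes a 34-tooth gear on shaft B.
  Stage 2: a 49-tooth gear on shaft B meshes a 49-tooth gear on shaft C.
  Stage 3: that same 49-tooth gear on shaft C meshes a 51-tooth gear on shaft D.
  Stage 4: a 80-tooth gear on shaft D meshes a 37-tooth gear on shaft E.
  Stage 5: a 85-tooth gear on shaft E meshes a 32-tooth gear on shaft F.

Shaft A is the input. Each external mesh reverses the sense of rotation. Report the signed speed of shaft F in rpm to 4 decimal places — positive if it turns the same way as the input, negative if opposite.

-6411.9369 rpm (opposite to input, |ω| = 6411.9369 rpm)

Stage 1 [14T→34T]: ω = 2822.0000×14/34 = 1162.0000 rpm, dir flips to −; running = −1162.0000
Stage 2 [49T→49T]: ω = 1162.0000×49/49 = 1162.0000 rpm, dir flips to +; running = +1162.0000
Stage 3 [49T→51T]: ω = 1162.0000×49/51 = 1116.4314 rpm, dir flips to −; running = −1116.4314
Stage 4 [80T→37T]: ω = 1116.4314×80/37 = 2413.9057 rpm, dir flips to +; running = +2413.9057
Stage 5 [85T→32T]: ω = 2413.9057×85/32 = 6411.9369 rpm, dir flips to −; running = −6411.9369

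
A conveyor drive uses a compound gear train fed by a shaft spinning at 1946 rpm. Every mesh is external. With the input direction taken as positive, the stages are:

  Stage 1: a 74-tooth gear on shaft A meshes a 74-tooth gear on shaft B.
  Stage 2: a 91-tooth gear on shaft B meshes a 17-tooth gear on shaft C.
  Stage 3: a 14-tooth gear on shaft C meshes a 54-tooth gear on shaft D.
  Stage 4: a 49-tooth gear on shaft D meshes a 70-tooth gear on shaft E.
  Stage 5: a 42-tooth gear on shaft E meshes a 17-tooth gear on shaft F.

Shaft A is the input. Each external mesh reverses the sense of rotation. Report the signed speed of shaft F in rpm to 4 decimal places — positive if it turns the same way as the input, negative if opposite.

-4670.5496 rpm (opposite to input, |ω| = 4670.5496 rpm)

Stage 1 [74T→74T]: ω = 1946.0000×74/74 = 1946.0000 rpm, dir flips to −; running = −1946.0000
Stage 2 [91T→17T]: ω = 1946.0000×91/17 = 10416.8235 rpm, dir flips to +; running = +10416.8235
Stage 3 [14T→54T]: ω = 10416.8235×14/54 = 2700.6580 rpm, dir flips to −; running = −2700.6580
Stage 4 [49T→70T]: ω = 2700.6580×49/70 = 1890.4606 rpm, dir flips to +; running = +1890.4606
Stage 5 [42T→17T]: ω = 1890.4606×42/17 = 4670.5496 rpm, dir flips to −; running = −4670.5496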